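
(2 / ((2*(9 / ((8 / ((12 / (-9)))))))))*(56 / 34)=-56 / 51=-1.10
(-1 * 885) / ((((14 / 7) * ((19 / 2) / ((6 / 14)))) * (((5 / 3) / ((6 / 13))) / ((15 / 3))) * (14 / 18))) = -35.54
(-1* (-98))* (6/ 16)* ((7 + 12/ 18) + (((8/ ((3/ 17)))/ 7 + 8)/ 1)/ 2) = 2191/ 4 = 547.75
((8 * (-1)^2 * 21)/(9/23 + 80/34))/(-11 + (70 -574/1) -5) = -8211/69745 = -0.12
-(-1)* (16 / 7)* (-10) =-160 / 7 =-22.86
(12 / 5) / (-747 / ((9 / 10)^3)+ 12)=-243 / 102535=-0.00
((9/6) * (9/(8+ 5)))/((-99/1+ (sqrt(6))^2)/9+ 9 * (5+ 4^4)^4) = 81/3257610389176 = 0.00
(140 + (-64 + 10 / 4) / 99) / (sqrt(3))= 9199 *sqrt(3) / 198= 80.47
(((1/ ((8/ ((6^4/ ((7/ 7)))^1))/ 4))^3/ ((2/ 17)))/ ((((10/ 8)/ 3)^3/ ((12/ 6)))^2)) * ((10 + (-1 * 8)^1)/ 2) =27624308213809152/ 15625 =1767955725683.79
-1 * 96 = -96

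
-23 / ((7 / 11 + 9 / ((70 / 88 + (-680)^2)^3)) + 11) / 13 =-2130758689306615887487375 / 14014159917020588397295808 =-0.15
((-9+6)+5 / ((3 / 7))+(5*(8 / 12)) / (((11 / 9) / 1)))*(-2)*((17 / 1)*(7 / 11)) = -89488 / 363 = -246.52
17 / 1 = 17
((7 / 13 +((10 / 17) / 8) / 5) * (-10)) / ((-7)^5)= 0.00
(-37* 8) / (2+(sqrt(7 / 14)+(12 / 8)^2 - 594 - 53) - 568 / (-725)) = 0.46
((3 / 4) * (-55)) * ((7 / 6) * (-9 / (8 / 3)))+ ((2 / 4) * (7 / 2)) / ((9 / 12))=31633 / 192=164.76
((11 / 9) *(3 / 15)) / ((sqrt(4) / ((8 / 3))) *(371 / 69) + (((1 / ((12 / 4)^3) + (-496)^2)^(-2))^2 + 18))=1970104407411996265852158014452 / 177572207037633635760579861517755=0.01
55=55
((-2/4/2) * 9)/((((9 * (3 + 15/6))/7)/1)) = -7/22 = -0.32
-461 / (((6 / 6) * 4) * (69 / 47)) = -21667 / 276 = -78.50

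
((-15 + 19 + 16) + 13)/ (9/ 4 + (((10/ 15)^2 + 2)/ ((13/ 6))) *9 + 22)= 1716/ 1789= 0.96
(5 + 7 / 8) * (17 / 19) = 5.26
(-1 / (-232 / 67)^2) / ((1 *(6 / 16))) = -0.22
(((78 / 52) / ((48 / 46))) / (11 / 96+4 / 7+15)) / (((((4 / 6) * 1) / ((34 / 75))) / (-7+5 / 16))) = -878577 / 2108200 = -0.42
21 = 21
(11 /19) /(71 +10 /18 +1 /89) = 8811 /1089175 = 0.01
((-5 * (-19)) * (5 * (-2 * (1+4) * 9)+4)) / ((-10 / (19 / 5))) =80503 / 5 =16100.60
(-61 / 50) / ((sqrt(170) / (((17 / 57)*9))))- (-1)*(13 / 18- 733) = -13181 / 18- 183*sqrt(170) / 9500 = -732.53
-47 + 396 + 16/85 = 29681/85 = 349.19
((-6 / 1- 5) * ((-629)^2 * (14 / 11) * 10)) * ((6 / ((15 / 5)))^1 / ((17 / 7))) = -45615080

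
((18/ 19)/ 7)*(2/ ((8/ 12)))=54/ 133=0.41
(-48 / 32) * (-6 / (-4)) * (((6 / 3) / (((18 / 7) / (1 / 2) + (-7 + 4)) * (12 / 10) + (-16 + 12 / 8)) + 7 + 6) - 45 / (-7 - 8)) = -5949 / 167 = -35.62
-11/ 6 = -1.83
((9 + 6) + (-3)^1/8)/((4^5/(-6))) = -0.09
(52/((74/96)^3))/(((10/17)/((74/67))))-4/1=95928868/458615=209.17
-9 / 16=-0.56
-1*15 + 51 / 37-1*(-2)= -430 / 37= -11.62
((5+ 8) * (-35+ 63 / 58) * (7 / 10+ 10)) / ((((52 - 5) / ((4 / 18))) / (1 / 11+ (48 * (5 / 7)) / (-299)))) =16446649 / 31035510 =0.53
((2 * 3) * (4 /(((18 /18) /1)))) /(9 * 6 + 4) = 12 /29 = 0.41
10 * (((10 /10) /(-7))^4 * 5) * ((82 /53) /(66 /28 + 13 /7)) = 8200 /1072561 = 0.01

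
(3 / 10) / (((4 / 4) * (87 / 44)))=22 / 145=0.15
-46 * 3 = -138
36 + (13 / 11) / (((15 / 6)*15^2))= 445526 / 12375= 36.00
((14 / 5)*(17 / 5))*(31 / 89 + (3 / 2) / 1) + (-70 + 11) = -92124 / 2225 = -41.40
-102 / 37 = -2.76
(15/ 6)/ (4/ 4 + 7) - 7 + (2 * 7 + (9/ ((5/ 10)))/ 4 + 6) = 285/ 16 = 17.81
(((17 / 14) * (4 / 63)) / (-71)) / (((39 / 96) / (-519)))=188224 / 135681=1.39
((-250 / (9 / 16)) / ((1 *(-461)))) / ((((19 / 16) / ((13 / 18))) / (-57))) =-416000 / 12447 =-33.42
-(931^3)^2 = -651175550545069081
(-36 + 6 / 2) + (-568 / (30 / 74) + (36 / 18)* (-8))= -21751 / 15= -1450.07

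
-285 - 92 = -377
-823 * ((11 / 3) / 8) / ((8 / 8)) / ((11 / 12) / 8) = -3292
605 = 605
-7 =-7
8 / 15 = 0.53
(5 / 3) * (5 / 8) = 25 / 24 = 1.04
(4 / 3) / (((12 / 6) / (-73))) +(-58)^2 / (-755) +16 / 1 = -84082 / 2265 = -37.12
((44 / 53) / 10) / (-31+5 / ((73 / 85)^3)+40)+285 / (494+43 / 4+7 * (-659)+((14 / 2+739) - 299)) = -185999674657 / 2550457753465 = -0.07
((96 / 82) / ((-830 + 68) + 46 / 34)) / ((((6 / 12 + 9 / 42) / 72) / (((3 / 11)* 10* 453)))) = -1117815552 / 5831881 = -191.67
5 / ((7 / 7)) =5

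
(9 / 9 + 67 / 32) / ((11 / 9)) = 81 / 32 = 2.53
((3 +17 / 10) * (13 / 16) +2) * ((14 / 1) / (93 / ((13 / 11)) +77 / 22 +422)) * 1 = 0.16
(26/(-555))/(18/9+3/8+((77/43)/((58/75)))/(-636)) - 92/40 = -807113867/347930610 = -2.32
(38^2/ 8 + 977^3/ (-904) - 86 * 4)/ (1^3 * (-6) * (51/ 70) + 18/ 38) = 620260553605/ 2343168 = 264710.24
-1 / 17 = -0.06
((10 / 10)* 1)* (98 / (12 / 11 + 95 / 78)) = 12012 / 283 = 42.45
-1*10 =-10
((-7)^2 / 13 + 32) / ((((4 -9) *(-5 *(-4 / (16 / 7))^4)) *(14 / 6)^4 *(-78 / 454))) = -145919232 / 4871256845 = -0.03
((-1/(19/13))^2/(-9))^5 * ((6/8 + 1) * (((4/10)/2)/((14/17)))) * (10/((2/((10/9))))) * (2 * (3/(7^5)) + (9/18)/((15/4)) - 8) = 1161916586888698472/164286743448491222992461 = 0.00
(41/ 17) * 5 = 205/ 17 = 12.06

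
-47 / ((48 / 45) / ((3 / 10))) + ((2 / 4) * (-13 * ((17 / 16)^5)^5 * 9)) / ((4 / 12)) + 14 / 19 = -39085576738272247523145397309459037 / 48170722808672717256874721804288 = -811.40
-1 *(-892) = 892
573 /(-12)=-191 /4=-47.75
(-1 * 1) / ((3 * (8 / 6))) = -1 / 4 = -0.25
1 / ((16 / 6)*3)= 1 / 8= 0.12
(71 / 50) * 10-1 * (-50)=64.20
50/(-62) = -25/31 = -0.81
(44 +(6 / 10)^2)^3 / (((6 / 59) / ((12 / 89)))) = 160944687422 / 1390625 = 115735.51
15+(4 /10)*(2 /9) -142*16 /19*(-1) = 115141 /855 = 134.67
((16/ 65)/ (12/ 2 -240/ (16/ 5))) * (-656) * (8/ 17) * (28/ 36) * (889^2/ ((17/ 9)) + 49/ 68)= 64319886848/ 179469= 358389.96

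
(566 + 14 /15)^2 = 72318016 /225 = 321413.40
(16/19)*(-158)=-2528/19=-133.05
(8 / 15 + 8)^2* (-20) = -65536 / 45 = -1456.36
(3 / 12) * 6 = 1.50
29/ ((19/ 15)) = 435/ 19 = 22.89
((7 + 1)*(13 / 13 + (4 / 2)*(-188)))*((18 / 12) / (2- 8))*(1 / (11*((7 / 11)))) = 750 / 7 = 107.14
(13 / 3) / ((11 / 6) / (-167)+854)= 4342 / 855697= 0.01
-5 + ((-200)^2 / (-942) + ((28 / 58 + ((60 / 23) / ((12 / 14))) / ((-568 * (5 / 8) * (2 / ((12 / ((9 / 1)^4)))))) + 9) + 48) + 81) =1480024823653 / 16260452163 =91.02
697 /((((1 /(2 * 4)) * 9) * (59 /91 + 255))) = 63427 /26172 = 2.42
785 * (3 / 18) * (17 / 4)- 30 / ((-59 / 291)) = 996875 / 1416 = 704.01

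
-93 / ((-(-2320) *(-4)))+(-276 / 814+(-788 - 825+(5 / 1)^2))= -5999055269 / 3776960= -1588.33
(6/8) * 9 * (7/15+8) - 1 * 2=1103/20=55.15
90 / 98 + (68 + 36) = 5141 / 49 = 104.92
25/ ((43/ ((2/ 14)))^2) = 25/ 90601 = 0.00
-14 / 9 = -1.56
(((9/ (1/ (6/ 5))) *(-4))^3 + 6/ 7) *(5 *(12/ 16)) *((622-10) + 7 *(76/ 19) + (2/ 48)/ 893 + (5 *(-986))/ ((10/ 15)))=5106375308831199/ 2500400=2042223367.79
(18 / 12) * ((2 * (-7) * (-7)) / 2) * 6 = 441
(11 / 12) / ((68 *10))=11 / 8160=0.00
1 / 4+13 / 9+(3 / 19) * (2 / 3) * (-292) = -19865 / 684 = -29.04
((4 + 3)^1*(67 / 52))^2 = 219961 / 2704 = 81.35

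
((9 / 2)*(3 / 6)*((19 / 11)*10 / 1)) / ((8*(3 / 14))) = 1995 / 88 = 22.67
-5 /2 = -2.50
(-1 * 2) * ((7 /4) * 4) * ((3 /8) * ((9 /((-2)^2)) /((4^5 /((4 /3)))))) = -63 /4096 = -0.02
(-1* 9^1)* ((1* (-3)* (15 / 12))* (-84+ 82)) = -135 / 2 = -67.50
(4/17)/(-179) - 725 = -2206179/3043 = -725.00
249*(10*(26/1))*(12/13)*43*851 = 2186797680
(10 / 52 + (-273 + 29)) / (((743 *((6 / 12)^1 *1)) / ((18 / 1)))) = -114102 / 9659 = -11.81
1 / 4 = 0.25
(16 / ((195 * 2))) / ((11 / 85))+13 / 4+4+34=71329 / 1716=41.57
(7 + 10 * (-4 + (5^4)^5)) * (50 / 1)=47683715820310850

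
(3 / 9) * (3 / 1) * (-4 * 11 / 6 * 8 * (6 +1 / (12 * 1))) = -3212 / 9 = -356.89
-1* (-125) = 125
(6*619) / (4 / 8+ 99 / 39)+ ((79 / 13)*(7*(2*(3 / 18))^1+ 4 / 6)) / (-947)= 1188780681 / 972569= 1222.31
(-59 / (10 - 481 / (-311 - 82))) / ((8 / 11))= -23187 / 3208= -7.23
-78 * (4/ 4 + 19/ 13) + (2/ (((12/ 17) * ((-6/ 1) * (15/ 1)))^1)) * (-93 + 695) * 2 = -229.90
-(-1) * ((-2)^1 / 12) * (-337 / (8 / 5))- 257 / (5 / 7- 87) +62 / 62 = 283271 / 7248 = 39.08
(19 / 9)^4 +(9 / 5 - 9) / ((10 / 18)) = 1132261 / 164025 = 6.90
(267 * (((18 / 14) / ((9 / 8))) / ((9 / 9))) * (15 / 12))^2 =145487.76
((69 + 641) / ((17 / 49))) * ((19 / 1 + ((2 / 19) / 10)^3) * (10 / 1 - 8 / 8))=1020120270372 / 2915075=349946.49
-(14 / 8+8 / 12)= -29 / 12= -2.42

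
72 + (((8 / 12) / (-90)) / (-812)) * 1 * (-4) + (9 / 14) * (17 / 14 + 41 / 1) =76072337 / 767340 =99.14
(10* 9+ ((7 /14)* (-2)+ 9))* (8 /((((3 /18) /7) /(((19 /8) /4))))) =19551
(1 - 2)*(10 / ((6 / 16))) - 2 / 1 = -86 / 3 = -28.67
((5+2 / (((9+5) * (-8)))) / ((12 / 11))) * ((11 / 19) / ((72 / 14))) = 3751 / 7296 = 0.51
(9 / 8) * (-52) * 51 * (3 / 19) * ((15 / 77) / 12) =-7.65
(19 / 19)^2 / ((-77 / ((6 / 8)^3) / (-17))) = 459 / 4928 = 0.09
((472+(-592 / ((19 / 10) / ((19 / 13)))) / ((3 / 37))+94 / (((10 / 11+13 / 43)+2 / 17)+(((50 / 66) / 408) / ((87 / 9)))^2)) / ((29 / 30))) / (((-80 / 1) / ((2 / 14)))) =23944949327988797 / 2554790528598581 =9.37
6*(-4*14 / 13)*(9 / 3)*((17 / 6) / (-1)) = 2856 / 13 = 219.69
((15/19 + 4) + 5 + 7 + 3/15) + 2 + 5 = 2279/95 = 23.99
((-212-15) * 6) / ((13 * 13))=-1362 / 169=-8.06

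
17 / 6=2.83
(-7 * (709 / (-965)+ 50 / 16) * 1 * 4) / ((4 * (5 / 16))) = -258342 / 4825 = -53.54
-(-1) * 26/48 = 13/24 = 0.54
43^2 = 1849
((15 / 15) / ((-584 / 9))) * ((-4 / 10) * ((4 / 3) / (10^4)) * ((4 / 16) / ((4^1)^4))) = 0.00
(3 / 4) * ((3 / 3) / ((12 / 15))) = 15 / 16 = 0.94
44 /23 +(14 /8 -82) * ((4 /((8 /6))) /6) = -7031 /184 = -38.21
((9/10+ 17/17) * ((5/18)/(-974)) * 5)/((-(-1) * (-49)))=95/1718136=0.00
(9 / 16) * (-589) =-5301 / 16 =-331.31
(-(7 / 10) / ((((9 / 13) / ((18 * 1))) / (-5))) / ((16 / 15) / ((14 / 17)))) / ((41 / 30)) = 143325 / 2788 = 51.41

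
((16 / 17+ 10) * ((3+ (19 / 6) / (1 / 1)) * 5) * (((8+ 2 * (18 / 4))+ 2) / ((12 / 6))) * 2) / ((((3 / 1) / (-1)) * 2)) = -108965 / 102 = -1068.28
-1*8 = -8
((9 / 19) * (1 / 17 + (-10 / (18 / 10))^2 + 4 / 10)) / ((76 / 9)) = 215659 / 122740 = 1.76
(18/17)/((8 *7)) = 9/476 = 0.02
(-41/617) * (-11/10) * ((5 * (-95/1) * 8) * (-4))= 685520/617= 1111.05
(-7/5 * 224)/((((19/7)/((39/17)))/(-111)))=47515104/1615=29421.12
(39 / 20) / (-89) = -39 / 1780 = -0.02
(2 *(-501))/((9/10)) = -3340/3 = -1113.33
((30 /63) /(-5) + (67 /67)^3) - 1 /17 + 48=17438 /357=48.85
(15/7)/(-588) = -0.00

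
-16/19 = -0.84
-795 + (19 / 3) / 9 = -21446 / 27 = -794.30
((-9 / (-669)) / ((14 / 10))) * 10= 150 / 1561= 0.10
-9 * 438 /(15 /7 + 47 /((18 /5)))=-496692 /1915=-259.37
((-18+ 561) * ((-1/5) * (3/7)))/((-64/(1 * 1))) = 1629/2240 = 0.73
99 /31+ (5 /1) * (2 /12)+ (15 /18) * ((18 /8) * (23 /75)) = 17119 /3720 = 4.60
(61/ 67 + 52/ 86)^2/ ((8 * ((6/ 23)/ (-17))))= -2483270325/ 132802576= -18.70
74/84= 37/42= 0.88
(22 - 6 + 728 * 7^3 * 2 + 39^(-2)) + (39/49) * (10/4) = 74443439285/149058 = 499425.99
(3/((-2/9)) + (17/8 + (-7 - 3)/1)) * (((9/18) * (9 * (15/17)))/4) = -23085/1088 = -21.22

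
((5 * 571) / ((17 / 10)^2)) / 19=285500 / 5491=51.99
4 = 4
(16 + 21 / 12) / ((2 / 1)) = 71 / 8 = 8.88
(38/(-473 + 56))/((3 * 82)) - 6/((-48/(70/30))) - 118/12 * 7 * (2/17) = -54456529/6975576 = -7.81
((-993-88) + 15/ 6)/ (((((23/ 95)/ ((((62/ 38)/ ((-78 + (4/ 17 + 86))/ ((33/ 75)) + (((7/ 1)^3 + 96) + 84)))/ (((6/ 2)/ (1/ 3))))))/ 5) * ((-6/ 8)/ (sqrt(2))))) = 208402150 * sqrt(2)/ 20969307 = 14.06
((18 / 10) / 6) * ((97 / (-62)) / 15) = -97 / 3100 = -0.03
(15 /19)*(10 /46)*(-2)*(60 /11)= -9000 /4807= -1.87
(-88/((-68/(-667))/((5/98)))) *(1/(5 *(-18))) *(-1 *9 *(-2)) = 7337/833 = 8.81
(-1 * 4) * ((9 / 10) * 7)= -126 / 5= -25.20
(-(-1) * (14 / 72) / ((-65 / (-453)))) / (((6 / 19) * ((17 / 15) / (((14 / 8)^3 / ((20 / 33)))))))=75773159 / 2263040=33.48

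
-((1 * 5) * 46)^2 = -52900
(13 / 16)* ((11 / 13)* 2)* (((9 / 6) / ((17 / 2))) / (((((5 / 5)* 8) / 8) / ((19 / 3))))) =209 / 136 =1.54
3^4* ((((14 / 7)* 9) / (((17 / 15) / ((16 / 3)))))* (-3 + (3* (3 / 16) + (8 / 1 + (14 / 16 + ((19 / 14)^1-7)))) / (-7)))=-20244330 / 833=-24302.92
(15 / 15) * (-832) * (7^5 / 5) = -13983424 / 5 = -2796684.80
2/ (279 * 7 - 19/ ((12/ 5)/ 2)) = 12/ 11623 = 0.00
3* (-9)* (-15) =405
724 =724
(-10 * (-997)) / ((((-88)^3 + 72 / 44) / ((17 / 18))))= -932195 / 67465566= -0.01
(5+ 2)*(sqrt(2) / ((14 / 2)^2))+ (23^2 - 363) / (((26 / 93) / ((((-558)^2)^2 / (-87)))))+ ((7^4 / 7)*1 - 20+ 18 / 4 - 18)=-498892043159053 / 754+ sqrt(2) / 7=-661660534693.50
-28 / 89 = -0.31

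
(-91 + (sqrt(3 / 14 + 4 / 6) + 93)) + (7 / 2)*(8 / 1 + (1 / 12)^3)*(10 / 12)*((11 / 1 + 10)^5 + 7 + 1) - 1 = sqrt(1554) / 42 + 1976198263111 / 20736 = 95302772.11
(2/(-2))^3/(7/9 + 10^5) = -9/900007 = -0.00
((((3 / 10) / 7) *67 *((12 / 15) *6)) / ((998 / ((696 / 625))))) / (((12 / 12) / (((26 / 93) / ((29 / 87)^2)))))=65471328 / 1691921875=0.04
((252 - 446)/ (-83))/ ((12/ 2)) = 97/ 249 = 0.39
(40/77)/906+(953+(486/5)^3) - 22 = 4008093079411/4360125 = 919261.05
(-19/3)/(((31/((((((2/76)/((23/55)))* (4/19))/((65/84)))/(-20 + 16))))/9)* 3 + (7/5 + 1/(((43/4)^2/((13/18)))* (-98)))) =189356090/72139292223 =0.00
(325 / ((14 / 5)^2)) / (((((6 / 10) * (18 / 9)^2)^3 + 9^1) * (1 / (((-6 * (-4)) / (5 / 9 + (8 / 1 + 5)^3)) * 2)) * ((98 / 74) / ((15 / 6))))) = 0.07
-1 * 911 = -911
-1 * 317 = -317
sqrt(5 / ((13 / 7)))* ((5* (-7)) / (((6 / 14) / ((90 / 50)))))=-241.20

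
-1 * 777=-777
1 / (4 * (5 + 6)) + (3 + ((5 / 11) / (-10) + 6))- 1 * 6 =131 / 44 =2.98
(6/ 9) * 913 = 1826/ 3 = 608.67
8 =8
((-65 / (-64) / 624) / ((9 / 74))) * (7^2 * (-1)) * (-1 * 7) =63455 / 13824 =4.59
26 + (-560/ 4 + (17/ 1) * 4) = -46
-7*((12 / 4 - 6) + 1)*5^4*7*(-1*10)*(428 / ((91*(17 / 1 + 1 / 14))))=-524300000 / 3107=-168747.99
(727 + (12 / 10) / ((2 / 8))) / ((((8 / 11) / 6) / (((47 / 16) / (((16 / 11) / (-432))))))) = -5267210.54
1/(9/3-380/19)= -1/17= -0.06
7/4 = 1.75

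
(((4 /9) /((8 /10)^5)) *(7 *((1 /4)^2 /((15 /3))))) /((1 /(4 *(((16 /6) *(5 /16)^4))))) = 2734375 /226492416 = 0.01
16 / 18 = 8 / 9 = 0.89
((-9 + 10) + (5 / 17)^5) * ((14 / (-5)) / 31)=-19921748 / 220077835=-0.09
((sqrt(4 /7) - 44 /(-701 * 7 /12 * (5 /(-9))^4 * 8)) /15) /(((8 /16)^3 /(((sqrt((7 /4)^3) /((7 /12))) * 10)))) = 3464208 * sqrt(7) /3066875+16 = 18.99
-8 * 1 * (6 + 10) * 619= -79232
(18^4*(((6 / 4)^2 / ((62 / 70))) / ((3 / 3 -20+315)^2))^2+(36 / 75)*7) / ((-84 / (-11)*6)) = 0.07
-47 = -47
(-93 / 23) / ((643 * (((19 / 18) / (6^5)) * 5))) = -9.27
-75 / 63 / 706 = -25 / 14826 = -0.00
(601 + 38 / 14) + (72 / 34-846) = -28580 / 119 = -240.17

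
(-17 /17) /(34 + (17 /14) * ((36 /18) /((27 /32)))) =-189 /6970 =-0.03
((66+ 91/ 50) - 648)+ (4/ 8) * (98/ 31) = -896829/ 1550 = -578.60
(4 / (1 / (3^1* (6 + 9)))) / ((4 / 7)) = 315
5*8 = 40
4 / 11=0.36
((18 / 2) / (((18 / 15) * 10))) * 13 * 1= 39 / 4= 9.75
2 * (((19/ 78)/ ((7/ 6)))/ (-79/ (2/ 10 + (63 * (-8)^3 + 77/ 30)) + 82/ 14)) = 0.07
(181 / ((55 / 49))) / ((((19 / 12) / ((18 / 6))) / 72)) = 22988448 / 1045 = 21998.51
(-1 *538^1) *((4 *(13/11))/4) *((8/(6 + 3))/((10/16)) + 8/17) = -10127312/8415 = -1203.48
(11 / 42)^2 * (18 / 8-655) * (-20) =895.50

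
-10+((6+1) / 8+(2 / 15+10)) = 121 / 120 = 1.01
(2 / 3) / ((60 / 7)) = 7 / 90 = 0.08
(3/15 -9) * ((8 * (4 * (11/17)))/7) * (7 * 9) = -139392/85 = -1639.91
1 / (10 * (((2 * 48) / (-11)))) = -11 / 960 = -0.01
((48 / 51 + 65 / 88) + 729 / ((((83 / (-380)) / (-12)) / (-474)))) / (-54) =2357231672381 / 6705072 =351559.49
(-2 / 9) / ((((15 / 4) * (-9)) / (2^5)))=0.21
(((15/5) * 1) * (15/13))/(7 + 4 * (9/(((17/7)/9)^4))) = 3758445/7379986159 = 0.00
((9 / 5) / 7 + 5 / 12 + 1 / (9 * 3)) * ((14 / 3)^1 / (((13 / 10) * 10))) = 2687 / 10530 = 0.26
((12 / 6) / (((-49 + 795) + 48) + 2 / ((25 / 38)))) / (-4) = -25 / 39852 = -0.00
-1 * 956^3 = -873722816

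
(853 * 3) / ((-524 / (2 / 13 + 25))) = -836793 / 6812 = -122.84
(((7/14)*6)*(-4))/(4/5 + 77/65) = -260/43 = -6.05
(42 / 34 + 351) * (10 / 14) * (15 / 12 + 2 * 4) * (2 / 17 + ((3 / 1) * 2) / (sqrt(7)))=553890 / 2023 + 1661670 * sqrt(7) / 833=5551.55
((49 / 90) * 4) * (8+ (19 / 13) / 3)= 32438 / 1755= 18.48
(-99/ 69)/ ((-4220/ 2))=33/ 48530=0.00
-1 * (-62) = 62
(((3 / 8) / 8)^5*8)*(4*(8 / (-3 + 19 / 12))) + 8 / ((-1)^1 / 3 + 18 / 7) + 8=9697196585 / 837812224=11.57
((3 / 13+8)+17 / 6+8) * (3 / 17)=1487 / 442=3.36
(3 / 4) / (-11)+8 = 349 / 44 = 7.93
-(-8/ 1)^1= 8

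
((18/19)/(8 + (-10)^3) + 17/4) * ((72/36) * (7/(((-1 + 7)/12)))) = 280301/2356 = 118.97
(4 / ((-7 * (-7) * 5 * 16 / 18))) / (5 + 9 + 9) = 0.00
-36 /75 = -12 /25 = -0.48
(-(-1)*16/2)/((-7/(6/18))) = -8/21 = -0.38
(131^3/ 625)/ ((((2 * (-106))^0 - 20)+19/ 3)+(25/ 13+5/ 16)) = -1402808784/ 4068125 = -344.83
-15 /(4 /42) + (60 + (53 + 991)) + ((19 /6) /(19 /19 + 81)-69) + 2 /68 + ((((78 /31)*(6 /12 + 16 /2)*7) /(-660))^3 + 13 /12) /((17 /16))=18211127570227073 /20727989427750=878.58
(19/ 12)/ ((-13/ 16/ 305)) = -594.36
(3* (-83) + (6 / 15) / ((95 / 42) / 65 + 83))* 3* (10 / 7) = -338660838 / 317359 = -1067.12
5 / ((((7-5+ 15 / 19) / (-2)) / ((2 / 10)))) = -38 / 53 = -0.72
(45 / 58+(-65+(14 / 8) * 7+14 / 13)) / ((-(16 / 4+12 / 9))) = 230259 / 24128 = 9.54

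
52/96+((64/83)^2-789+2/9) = -390676505/496008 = -787.64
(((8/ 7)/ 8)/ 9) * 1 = 1/ 63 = 0.02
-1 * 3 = -3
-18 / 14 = -9 / 7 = -1.29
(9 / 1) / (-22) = -9 / 22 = -0.41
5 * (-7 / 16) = -35 / 16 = -2.19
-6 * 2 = -12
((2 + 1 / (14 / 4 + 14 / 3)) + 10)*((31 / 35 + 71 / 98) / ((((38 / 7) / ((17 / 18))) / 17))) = 7524693 / 130340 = 57.73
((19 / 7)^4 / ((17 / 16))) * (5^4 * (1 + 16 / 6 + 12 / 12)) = 2606420000 / 17493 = 148997.88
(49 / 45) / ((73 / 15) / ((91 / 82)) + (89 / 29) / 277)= 35819147 / 144621069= 0.25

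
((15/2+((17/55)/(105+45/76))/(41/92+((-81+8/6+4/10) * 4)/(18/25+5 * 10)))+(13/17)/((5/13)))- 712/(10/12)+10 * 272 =4764387699717433/2540887885250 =1875.09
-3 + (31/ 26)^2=-1067/ 676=-1.58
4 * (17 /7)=68 /7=9.71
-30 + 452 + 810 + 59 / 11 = 13611 / 11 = 1237.36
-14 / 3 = -4.67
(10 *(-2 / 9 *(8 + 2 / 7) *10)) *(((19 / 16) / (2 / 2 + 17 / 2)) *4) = -5800 / 63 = -92.06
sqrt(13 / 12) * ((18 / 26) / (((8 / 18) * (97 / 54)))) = 729 * sqrt(39) / 5044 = 0.90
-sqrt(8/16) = -sqrt(2)/2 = -0.71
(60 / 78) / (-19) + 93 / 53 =22441 / 13091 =1.71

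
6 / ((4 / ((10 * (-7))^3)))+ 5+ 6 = -514489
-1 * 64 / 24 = -2.67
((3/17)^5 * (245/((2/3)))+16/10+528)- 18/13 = 97510349801/184581410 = 528.28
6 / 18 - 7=-20 / 3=-6.67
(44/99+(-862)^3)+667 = -5764529345/9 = -640503260.56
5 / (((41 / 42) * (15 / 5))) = 70 / 41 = 1.71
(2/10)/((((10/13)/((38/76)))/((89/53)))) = 0.22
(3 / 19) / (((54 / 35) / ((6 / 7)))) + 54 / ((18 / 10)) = 1715 / 57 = 30.09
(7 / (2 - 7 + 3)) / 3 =-7 / 6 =-1.17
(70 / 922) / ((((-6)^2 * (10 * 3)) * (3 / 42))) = 49 / 49788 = 0.00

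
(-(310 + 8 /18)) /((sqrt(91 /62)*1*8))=-1397*sqrt(5642) /3276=-32.03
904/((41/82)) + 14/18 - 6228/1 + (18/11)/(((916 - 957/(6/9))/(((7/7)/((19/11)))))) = -785159117/177669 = -4419.22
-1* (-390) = 390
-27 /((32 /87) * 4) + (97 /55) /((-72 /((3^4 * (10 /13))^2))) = -26994951 /237952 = -113.45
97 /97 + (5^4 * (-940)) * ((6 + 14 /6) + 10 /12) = -16156247 /3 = -5385415.67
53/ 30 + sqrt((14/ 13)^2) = 1109/ 390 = 2.84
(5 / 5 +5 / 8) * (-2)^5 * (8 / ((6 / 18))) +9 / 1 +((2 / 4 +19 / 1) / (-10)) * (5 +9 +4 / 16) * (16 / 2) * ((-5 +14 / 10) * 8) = 129081 / 25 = 5163.24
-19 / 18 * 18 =-19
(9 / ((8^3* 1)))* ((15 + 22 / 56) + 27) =10683 / 14336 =0.75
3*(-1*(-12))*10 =360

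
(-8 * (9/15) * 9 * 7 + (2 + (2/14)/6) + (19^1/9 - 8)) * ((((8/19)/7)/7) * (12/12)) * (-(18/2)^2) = 213.17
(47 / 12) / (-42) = -47 / 504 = -0.09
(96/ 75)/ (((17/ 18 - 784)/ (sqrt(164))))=-1152 * sqrt(41)/ 352375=-0.02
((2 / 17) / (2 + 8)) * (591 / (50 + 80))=591 / 11050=0.05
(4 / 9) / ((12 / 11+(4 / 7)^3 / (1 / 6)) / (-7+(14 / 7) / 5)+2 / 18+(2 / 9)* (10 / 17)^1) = -4.77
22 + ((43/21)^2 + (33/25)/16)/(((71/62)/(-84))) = -21738643/74550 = -291.60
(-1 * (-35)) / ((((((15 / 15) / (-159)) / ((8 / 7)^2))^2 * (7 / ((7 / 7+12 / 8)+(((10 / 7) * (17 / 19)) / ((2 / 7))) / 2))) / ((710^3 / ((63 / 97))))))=179750861850009600000 / 319333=562894726977824.40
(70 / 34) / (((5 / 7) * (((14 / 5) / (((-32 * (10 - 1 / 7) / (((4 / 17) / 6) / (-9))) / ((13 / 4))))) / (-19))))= -5663520 / 13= -435655.38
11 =11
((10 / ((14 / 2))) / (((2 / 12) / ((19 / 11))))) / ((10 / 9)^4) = 373977 / 38500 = 9.71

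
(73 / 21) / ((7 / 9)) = 219 / 49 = 4.47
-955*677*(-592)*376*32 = 4605232599040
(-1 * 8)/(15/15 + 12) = -8/13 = -0.62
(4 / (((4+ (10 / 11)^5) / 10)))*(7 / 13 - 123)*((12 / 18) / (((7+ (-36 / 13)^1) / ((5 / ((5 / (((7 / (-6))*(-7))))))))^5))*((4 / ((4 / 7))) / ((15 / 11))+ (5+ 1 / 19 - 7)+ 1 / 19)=-1481864816436275453 / 24159303759375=-61337.23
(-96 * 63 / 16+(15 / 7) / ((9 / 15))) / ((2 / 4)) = -5242 / 7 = -748.86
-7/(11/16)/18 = -56/99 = -0.57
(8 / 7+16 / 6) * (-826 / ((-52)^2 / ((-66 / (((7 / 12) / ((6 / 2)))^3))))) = 605594880 / 57967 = 10447.24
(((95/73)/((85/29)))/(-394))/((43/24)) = -6612/10512511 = -0.00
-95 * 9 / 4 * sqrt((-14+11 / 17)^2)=-194085 / 68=-2854.19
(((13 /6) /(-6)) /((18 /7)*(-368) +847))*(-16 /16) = -91 /25020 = -0.00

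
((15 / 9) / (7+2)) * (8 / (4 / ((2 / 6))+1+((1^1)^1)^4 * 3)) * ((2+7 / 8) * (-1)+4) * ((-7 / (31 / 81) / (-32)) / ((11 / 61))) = 57645 / 174592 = 0.33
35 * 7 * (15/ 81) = 1225/ 27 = 45.37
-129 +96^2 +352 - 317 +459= 9581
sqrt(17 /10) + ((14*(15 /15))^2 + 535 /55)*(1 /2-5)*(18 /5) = -183303 /55 + sqrt(170) /10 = -3331.48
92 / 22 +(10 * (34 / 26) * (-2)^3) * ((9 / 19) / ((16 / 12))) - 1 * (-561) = 528.02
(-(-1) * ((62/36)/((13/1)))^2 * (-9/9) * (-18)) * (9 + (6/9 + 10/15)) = 29791/9126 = 3.26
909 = 909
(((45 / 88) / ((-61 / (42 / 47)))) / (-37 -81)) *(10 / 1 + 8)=8505 / 7442732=0.00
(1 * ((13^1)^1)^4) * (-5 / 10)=-28561 / 2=-14280.50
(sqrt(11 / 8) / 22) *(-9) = -9 *sqrt(22) / 88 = -0.48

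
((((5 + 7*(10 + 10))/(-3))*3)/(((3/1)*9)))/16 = -145/432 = -0.34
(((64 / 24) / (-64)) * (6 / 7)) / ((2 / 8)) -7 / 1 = -50 / 7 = -7.14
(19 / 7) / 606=0.00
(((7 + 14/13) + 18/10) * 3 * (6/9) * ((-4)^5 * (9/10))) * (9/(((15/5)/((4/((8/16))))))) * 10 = -284000256/65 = -4369234.71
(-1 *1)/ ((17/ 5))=-5/ 17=-0.29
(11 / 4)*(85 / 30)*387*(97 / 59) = 2339931 / 472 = 4957.48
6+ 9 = 15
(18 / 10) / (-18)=-1 / 10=-0.10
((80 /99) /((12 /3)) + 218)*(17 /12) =183617 /594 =309.12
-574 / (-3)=574 / 3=191.33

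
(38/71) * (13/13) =38/71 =0.54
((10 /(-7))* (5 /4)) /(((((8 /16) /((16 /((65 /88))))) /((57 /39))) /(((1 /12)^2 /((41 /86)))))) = -718960 /436527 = -1.65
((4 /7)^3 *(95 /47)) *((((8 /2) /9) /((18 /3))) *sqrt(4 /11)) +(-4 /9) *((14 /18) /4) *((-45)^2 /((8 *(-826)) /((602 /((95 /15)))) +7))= 2.82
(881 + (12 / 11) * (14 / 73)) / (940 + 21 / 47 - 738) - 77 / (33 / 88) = -4606802569 / 22921635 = -200.98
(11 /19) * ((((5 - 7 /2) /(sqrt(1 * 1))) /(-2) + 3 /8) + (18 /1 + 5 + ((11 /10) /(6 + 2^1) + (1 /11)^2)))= 220421 /16720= 13.18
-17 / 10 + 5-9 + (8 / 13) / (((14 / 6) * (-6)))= -5227 / 910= -5.74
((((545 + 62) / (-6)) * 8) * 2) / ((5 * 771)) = -4856 / 11565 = -0.42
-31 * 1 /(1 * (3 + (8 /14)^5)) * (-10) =1042034 /10289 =101.28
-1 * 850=-850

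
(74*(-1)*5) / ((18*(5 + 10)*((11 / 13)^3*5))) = -81289 / 179685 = -0.45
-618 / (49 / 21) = -1854 / 7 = -264.86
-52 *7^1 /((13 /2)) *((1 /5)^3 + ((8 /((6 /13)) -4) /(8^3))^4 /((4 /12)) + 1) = -399533168699 /7077888000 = -56.45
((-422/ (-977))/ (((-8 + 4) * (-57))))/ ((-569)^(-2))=68313571/ 111378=613.35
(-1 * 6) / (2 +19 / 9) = -54 / 37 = -1.46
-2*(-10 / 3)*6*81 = 3240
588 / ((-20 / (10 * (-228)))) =67032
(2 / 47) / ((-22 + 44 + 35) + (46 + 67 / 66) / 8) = 1056 / 1560353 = 0.00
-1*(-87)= 87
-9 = -9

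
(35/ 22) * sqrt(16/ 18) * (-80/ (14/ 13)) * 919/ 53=-2389400 * sqrt(2)/ 1749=-1932.03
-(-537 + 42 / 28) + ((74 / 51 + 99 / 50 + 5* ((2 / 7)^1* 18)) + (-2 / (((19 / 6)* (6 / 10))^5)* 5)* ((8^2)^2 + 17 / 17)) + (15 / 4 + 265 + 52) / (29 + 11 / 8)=-1932187406023129 / 1790033869575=-1079.41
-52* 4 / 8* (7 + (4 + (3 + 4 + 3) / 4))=-351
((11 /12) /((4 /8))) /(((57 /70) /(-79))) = -30415 /171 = -177.87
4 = 4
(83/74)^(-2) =5476/6889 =0.79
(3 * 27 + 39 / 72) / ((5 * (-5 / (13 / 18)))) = -25441 / 10800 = -2.36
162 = 162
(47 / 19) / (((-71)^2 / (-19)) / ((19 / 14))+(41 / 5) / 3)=-13395 / 1043809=-0.01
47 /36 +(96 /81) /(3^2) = 1397 /972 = 1.44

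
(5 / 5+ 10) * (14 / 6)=77 / 3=25.67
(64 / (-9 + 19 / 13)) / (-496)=26 / 1519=0.02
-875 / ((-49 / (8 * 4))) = 4000 / 7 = 571.43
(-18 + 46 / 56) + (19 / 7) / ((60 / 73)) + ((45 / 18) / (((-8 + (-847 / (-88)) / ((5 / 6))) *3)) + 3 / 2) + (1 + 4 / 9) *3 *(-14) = -1085569 / 14910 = -72.81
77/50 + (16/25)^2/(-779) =1499063/973750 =1.54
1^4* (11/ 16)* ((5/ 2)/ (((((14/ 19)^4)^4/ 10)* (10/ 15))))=3414.39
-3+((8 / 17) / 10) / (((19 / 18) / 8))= -4269 / 1615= -2.64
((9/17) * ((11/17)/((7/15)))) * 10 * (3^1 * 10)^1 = 445500/2023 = 220.22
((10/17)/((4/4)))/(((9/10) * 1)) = 100/153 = 0.65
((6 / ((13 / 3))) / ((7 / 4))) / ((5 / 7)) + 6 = 462 / 65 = 7.11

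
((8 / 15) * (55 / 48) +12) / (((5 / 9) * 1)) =227 / 10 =22.70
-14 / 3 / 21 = -2 / 9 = -0.22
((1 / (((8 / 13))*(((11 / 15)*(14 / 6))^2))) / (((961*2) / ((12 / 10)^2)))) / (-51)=-3159 / 387448292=-0.00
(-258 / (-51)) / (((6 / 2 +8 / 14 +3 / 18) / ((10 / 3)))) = 12040 / 2669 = 4.51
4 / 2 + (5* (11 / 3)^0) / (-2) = -0.50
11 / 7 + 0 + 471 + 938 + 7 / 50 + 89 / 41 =20274859 / 14350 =1412.88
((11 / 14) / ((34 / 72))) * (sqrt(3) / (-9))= -22 * sqrt(3) / 119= -0.32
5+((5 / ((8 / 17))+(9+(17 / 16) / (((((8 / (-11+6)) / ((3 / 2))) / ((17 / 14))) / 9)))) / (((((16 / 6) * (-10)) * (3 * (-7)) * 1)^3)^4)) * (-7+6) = 5.00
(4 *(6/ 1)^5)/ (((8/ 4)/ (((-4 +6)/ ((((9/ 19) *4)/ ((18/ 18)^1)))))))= 16416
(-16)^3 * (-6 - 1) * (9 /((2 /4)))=516096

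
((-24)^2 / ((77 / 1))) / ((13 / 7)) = 576 / 143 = 4.03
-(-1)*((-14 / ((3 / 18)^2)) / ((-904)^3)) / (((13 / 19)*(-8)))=-1197 / 9603922432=-0.00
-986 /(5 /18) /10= -8874 /25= -354.96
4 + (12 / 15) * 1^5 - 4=4 / 5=0.80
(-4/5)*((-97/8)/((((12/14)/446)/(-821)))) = -124313357/30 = -4143778.57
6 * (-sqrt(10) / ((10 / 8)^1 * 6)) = -4 * sqrt(10) / 5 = -2.53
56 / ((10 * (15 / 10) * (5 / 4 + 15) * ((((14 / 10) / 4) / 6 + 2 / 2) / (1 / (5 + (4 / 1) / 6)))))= 5376 / 140335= 0.04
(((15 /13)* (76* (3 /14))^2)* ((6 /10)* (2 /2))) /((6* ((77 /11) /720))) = 14035680 /4459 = 3147.72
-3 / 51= -1 / 17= -0.06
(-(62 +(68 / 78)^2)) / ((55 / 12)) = -13.69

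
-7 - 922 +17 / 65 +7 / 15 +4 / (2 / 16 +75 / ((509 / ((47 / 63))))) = -3569670797 / 3917355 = -911.25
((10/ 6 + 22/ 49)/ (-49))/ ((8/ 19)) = -0.10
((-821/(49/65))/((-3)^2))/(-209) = 53365/92169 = 0.58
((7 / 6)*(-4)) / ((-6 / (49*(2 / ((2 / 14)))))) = 4802 / 9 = 533.56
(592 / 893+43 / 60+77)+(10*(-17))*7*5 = -314601421 / 53580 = -5871.62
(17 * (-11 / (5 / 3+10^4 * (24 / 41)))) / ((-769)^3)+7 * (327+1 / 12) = 529326858764346611 / 231189164883420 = 2289.58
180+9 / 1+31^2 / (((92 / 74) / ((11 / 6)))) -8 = 441083 / 276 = 1598.13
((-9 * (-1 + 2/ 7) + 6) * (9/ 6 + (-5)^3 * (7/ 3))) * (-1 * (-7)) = -50489/ 2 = -25244.50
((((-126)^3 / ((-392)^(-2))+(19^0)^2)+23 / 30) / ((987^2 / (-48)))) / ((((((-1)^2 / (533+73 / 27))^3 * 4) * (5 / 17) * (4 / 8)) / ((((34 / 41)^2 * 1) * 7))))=19054683100037418.05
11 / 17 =0.65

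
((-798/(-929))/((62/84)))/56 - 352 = -20273299/57598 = -351.98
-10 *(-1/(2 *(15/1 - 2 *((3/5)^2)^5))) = 48828125/146366277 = 0.33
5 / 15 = 1 / 3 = 0.33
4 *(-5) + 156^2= 24316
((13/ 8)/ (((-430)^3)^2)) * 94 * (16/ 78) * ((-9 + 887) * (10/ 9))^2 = 0.00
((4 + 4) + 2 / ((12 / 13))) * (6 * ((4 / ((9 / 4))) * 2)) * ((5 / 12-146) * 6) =-1705072 / 9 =-189452.44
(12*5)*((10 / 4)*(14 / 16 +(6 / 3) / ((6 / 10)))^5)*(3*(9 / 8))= 262752512525 / 393216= 668214.19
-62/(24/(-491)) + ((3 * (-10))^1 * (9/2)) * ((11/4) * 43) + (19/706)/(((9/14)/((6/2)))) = -15562225/1059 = -14695.21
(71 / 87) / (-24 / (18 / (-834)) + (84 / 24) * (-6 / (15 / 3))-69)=355 / 451878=0.00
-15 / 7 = -2.14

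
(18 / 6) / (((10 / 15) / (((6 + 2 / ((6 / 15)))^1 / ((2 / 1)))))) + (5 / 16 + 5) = 481 / 16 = 30.06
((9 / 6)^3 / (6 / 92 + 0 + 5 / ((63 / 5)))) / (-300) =-13041 / 535600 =-0.02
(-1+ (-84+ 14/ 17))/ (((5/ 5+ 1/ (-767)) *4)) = -1097577/ 52088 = -21.07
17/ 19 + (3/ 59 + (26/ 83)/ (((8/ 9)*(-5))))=1628443/ 1860860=0.88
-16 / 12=-4 / 3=-1.33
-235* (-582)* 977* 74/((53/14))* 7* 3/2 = 1453565026620/53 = 27425755219.25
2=2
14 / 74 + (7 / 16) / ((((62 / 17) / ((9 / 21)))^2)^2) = 567898036213 / 3000423682816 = 0.19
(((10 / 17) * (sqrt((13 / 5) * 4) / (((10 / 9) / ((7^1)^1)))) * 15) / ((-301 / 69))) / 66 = -621 * sqrt(65) / 8041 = -0.62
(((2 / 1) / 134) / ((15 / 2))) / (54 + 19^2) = 2 / 417075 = 0.00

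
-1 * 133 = -133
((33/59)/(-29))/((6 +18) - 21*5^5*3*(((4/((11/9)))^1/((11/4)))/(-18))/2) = -1331/450793748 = -0.00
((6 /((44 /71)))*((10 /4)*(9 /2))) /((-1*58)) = -9585 /5104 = -1.88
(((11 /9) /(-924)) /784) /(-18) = 1 /10668672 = 0.00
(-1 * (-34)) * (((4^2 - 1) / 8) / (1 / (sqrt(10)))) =255 * sqrt(10) / 4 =201.60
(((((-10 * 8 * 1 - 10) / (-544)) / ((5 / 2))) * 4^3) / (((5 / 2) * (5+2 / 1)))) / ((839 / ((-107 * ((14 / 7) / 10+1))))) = -92448 / 2496025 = -0.04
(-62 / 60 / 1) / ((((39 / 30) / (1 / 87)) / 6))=-62 / 1131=-0.05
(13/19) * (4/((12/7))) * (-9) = -273/19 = -14.37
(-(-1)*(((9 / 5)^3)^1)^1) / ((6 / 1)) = 243 / 250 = 0.97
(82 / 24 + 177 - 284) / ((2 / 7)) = -8701 / 24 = -362.54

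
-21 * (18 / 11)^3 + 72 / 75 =-3029856 / 33275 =-91.06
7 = 7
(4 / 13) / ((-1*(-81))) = 4 / 1053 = 0.00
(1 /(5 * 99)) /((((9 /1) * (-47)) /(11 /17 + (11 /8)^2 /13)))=-1019 /269231040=-0.00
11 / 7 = 1.57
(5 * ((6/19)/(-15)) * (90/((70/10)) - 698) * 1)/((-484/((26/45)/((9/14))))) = -11336/84645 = -0.13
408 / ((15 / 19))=2584 / 5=516.80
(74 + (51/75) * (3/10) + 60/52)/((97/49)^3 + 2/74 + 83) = 0.83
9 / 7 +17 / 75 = 794 / 525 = 1.51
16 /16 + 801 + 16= 818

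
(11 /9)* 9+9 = 20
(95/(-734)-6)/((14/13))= -58487/10276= -5.69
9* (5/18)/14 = 5/28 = 0.18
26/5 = 5.20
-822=-822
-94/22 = -47/11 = -4.27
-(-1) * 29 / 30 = 29 / 30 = 0.97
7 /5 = 1.40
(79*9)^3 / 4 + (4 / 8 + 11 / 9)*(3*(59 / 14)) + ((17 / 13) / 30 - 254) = 245307222799 / 2730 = 89856125.57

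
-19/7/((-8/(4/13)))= 19/182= 0.10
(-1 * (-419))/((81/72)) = 3352/9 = 372.44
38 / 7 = 5.43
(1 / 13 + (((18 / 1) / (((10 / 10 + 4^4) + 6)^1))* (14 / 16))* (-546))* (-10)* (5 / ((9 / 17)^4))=465756944525 / 22432059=20763.00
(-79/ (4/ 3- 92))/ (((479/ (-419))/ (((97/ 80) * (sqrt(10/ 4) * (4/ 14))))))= -9632391 * sqrt(10)/ 72961280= -0.42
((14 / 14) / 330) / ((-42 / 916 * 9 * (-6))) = 229 / 187110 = 0.00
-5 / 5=-1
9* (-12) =-108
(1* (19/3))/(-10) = -19/30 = -0.63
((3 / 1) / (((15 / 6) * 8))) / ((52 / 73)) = 219 / 1040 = 0.21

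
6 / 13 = 0.46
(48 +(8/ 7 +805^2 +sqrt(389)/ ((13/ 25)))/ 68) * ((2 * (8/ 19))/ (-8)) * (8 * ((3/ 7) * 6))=-17276328/ 833 - 1800 * sqrt(389)/ 29393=-20741.10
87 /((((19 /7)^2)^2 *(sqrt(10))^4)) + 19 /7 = 249072109 /91224700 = 2.73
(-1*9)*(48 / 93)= -144 / 31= -4.65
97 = 97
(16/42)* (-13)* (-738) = 25584/7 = 3654.86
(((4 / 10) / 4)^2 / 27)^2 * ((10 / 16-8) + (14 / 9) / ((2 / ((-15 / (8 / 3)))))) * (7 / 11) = -329 / 320760000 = -0.00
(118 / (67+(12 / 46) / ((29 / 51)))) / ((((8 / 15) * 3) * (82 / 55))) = 2164415 / 2951672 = 0.73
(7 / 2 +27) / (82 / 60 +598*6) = 915 / 107681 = 0.01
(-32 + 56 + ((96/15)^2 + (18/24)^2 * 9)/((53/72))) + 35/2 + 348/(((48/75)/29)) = 84125687/5300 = 15872.77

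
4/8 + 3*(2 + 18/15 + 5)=251/10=25.10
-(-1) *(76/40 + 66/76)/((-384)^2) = 263/14008320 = 0.00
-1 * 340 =-340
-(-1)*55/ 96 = 55/ 96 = 0.57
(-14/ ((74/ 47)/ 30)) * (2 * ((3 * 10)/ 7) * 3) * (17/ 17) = -253800/ 37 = -6859.46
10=10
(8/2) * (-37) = -148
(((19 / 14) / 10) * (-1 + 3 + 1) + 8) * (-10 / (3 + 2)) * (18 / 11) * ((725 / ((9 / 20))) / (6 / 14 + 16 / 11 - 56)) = 3413300 / 4167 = 819.13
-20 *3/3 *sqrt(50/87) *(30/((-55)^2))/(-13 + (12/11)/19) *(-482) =-5.60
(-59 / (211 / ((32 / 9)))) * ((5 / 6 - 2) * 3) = 6608 / 1899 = 3.48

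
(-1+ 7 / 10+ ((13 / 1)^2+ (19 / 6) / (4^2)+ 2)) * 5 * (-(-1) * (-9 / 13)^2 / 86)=2214837 / 465088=4.76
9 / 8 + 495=3969 / 8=496.12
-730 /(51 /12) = -2920 /17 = -171.76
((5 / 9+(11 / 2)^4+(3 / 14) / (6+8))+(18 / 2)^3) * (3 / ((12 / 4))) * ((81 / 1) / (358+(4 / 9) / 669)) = 628838038737 / 1689929248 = 372.11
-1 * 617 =-617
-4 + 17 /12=-31 /12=-2.58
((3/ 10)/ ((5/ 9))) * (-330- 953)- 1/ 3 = -103973/ 150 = -693.15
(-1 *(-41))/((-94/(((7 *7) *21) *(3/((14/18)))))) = -162729/94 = -1731.16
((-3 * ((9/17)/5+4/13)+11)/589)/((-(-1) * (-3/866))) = -9338944/1952535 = -4.78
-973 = -973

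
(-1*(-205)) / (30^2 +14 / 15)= 3075 / 13514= 0.23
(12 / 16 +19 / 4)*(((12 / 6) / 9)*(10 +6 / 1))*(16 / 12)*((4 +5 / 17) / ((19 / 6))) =102784 / 2907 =35.36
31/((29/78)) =2418/29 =83.38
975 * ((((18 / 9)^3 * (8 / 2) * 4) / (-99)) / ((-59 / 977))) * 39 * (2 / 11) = 1056723200 / 7139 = 148021.18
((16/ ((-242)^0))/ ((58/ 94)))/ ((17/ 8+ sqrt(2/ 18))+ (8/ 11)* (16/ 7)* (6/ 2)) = 1389696/ 399011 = 3.48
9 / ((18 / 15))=15 / 2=7.50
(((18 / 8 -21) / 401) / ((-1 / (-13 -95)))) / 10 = -405 / 802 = -0.50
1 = 1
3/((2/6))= 9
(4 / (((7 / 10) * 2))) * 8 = 160 / 7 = 22.86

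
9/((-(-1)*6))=1.50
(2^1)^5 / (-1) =-32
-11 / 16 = -0.69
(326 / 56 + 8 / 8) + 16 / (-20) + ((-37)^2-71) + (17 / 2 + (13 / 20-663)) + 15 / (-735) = 159287 / 245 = 650.15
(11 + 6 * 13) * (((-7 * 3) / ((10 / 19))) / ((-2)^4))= -35511 / 160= -221.94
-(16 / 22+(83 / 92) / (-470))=-0.73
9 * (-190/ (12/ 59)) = -16815/ 2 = -8407.50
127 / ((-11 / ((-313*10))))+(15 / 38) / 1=15105545 / 418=36137.67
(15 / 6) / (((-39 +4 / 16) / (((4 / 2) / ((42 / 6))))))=-4 / 217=-0.02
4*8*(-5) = -160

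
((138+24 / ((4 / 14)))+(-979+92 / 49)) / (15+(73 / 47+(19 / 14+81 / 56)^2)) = -111299008 / 3598311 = -30.93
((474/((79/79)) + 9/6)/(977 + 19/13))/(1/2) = 4121/4240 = 0.97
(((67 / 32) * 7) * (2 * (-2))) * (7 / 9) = -3283 / 72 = -45.60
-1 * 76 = -76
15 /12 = 5 /4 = 1.25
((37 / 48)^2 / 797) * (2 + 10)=1369 / 153024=0.01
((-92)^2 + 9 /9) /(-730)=-1693 /146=-11.60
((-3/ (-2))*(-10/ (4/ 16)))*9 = -540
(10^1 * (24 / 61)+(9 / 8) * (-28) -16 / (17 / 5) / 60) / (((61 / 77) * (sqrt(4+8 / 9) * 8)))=-1204007 * sqrt(11) / 2024224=-1.97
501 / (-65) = -501 / 65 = -7.71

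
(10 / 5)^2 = 4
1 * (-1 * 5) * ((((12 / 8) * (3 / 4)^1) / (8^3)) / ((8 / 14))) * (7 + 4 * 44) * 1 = -57645 / 16384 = -3.52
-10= -10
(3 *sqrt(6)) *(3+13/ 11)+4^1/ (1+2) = 4/ 3+138 *sqrt(6)/ 11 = 32.06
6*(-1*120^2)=-86400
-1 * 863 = -863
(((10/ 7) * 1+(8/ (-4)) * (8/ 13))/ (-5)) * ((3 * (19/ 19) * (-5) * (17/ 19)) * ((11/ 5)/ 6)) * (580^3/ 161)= 235926.77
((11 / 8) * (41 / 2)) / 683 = 451 / 10928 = 0.04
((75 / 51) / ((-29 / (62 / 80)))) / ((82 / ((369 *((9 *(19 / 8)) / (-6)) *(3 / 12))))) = 79515 / 504832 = 0.16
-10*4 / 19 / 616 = -5 / 1463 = -0.00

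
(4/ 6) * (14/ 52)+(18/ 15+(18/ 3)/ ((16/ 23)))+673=1065487/ 1560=683.00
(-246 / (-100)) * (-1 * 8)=-492 / 25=-19.68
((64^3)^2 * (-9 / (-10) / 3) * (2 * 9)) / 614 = 927712935936 / 1535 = 604373248.17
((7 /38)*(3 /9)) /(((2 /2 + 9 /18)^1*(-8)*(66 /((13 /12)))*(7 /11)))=-13 /98496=-0.00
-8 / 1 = -8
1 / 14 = 0.07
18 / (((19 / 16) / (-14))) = -4032 / 19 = -212.21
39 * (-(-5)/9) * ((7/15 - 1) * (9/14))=-52/7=-7.43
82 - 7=75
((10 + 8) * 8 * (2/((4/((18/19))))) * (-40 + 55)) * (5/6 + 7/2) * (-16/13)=-5456.84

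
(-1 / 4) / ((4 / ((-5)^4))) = -625 / 16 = -39.06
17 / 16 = 1.06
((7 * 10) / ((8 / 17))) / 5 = 119 / 4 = 29.75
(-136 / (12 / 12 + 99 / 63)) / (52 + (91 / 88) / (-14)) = -83776 / 82251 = -1.02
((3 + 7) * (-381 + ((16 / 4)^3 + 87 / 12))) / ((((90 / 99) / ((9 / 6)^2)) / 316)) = -9690219 / 4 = -2422554.75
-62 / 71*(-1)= 62 / 71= 0.87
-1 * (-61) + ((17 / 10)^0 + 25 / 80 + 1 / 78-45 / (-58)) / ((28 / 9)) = 10416725 / 168896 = 61.68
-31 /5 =-6.20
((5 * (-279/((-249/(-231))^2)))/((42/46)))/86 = -9058665/592454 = -15.29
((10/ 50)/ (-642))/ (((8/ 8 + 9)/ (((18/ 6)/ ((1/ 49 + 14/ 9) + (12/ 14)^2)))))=-441/ 10903300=-0.00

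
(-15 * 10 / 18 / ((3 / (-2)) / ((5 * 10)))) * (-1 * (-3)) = 2500 / 3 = 833.33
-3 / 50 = -0.06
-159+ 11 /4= -625 /4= -156.25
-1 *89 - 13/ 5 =-458/ 5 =-91.60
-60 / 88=-15 / 22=-0.68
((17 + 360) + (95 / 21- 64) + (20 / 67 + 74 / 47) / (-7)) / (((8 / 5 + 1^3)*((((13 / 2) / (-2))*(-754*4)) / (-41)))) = -2150433395 / 4213276977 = -0.51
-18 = -18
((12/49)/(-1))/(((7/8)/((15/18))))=-80/343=-0.23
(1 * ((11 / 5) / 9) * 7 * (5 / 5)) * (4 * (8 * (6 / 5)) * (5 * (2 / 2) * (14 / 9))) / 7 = 9856 / 135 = 73.01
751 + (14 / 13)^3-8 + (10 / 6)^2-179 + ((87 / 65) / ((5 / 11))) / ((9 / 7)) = 281921956 / 494325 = 570.32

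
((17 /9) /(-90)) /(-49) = 17 /39690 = 0.00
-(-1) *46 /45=46 /45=1.02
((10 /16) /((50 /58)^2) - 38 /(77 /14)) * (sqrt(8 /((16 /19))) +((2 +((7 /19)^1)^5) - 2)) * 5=-66749 * sqrt(38) /4400 - 1121850443 /5447417800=-93.72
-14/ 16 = -7/ 8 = -0.88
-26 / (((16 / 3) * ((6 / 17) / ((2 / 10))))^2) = -3757 / 12800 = -0.29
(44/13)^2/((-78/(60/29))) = -19360/63713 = -0.30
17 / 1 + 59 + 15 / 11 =851 / 11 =77.36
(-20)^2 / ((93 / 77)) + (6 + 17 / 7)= 221087 / 651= 339.61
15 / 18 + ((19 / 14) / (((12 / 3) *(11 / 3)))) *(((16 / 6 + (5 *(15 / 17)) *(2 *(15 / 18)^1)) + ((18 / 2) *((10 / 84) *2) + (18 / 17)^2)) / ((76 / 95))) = 17718905 / 7477008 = 2.37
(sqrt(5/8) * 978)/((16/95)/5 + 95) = 77425 * sqrt(10)/30094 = 8.14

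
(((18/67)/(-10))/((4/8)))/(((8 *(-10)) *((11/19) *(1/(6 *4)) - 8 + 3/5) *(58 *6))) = -171/653508620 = -0.00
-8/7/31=-8/217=-0.04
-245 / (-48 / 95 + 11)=-23275 / 997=-23.35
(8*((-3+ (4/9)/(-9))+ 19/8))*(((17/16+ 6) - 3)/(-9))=28405/11664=2.44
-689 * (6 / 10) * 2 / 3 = -1378 / 5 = -275.60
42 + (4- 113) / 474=19799 / 474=41.77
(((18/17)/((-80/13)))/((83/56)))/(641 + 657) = -819/9157390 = -0.00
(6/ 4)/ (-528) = -1/ 352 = -0.00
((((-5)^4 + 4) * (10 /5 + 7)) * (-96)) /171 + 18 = -60042 /19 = -3160.11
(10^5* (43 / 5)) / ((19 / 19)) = 860000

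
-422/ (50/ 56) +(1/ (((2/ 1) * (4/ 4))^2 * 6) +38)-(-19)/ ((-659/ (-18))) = -434.08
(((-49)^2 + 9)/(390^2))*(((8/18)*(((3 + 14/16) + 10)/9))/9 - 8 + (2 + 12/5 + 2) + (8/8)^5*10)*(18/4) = 4963877/8213400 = 0.60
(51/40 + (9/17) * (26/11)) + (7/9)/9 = 1583017/605880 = 2.61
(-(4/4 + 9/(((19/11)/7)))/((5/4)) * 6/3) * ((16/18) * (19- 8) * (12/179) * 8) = -16039936/51015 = -314.42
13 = 13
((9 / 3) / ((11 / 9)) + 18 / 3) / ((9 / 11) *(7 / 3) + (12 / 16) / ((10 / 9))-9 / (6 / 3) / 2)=1240 / 49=25.31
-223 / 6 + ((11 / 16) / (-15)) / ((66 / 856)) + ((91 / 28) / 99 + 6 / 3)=-35371 / 990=-35.73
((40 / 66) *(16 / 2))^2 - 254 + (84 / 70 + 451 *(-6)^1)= -15982666 / 5445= -2935.29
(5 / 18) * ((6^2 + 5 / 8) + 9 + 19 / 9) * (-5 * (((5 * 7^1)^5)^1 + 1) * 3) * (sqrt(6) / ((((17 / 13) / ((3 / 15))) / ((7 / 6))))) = -2281542998735 * sqrt(6) / 1224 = -4565862886.54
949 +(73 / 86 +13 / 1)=82805 / 86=962.85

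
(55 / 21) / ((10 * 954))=11 / 40068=0.00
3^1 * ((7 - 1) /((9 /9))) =18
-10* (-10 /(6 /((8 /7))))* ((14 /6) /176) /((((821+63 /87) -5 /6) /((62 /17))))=17980 /16026087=0.00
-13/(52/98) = -24.50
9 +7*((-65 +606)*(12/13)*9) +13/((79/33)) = 32325504/1027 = 31475.66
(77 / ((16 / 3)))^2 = 208.44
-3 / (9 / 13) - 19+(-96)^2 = 27578 / 3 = 9192.67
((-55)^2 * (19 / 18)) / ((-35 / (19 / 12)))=-218405 / 1512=-144.45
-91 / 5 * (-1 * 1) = 91 / 5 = 18.20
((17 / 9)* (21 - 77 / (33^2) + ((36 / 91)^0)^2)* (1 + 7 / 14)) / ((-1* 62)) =-1.00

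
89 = 89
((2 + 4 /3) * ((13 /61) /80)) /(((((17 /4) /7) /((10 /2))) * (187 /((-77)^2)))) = 245245 /105774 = 2.32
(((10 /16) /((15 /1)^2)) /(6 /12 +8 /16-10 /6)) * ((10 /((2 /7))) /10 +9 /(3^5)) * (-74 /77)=7067 /498960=0.01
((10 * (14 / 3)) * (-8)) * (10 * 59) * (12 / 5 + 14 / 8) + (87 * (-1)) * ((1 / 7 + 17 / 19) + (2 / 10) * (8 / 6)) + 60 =-1823749474 / 1995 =-914160.14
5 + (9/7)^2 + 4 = 10.65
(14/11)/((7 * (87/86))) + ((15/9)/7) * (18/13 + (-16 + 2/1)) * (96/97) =-23593436/8447439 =-2.79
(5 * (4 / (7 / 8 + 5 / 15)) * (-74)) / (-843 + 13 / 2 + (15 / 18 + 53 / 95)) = 5061600 / 3451087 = 1.47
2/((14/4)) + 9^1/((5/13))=839/35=23.97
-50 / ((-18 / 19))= 475 / 9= 52.78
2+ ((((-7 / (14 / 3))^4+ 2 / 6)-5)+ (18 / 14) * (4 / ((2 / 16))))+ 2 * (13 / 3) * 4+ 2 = 8983 / 112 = 80.21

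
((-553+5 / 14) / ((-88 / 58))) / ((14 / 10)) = 1121865 / 4312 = 260.17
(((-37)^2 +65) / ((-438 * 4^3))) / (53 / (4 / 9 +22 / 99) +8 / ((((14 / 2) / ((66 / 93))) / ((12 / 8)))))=-51863 / 81832416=-0.00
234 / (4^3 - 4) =39 / 10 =3.90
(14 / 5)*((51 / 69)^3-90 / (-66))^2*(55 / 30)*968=34468253083264 / 2220538335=15522.48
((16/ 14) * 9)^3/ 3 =124416/ 343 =362.73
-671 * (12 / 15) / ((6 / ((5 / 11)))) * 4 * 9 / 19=-1464 / 19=-77.05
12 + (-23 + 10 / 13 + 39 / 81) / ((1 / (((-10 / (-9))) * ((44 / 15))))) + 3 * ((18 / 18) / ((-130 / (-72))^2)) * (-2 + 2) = -558068 / 9477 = -58.89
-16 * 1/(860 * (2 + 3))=-4/1075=-0.00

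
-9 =-9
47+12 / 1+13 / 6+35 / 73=27001 / 438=61.65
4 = 4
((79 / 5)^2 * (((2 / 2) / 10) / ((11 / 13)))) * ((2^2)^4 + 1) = 20851181 / 2750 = 7582.25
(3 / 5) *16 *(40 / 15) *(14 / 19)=1792 / 95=18.86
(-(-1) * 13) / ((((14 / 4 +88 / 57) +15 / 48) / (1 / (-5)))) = -11856 / 24425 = -0.49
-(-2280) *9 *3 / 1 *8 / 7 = 70354.29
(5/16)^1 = 5/16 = 0.31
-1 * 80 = -80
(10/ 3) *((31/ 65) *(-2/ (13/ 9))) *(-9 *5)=16740/ 169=99.05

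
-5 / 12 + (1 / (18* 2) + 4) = 65 / 18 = 3.61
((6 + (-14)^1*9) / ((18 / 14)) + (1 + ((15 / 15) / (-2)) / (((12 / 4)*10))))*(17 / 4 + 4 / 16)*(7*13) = -1512693 / 40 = -37817.32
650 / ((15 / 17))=2210 / 3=736.67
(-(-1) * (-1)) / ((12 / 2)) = -1 / 6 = -0.17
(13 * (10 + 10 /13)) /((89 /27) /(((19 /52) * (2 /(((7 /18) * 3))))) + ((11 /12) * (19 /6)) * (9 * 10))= 861840 /1640651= 0.53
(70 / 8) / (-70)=-1 / 8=-0.12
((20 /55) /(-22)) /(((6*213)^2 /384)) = -64 /16468947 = -0.00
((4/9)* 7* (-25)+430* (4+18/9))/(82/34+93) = 191420/7299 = 26.23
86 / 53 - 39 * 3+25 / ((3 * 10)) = -36425 / 318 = -114.54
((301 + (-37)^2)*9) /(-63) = -1670 /7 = -238.57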